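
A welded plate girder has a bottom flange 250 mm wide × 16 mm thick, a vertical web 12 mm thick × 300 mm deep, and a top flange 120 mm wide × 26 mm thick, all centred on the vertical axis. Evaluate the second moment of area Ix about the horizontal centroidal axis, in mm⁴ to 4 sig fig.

Ix ≈ 2.086 × 10⁸ mm⁴

Break the section into simple shapes (no overlaps), measuring from the bottom-left corner of the bounding box.
Bottom plate: 250 × 16, A = 4 000 mm², y = 8 mm, Ī = 85333.3 mm⁴.
Web plate: 12 × 300, A = 3 600 mm², y = 166 mm, Ī = 27 000 000 mm⁴.
Top plate: 120 × 26, A = 3 120 mm², y = 329 mm, Ī = 175 760 mm⁴.
Centroid: ȳ = ΣA·y / ΣA = 154.485 mm.
Transfer each piece to the horizontal centroidal axis using Ī + A·d² with d = y − 154.485:
  bottom plate: d = -146.485 mm → contributes +85 916 842 mm⁴
  web plate: d = 11.5149 mm → contributes +27 477 337 mm⁴
  top plate: d = 174.515 mm → contributes +95 196 793 mm⁴
Total I = 208 590 971 mm⁴.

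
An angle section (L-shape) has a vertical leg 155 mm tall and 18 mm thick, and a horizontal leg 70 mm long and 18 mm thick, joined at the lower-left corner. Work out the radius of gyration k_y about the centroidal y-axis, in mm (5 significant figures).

k_y ≈ 17.529 mm

Treat the section as a set of non-overlapping primitives; coordinates are from the bounding-box lower-left.
Vertical leg: 18 × 155, A = 2 790 mm², x = 9 mm, Ī = 75 330 mm⁴.
Horizontal leg (remainder): 52 × 18, A = 936 mm², x = 44 mm, Ī = 210 912 mm⁴.
Centroid: x̄ = ΣA·x / ΣA = 17.79227 mm.
Transfer each piece to the centroidal y-axis using Ī + A·d² with d = x − 17.79227:
  vertical leg: d = -8.792271 mm → contributes +291008.2 mm⁴
  horizontal leg (remainder): d = 26.20773 mm → contributes +853 799 mm⁴
Total I = 1 144 807 mm⁴.
Radius of gyration: k = √(I/A) = √(1 144 807 / 3 726) = 17.5285 mm.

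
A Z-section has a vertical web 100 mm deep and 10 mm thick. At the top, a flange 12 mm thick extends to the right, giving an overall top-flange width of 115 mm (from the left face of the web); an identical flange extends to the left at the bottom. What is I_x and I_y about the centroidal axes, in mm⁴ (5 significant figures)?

Break the section into simple shapes (no overlaps), measuring from the bottom-left corner of the bounding box.
Web: 10 × 100, A = 1 000 mm², y = 50 mm, Ī = 833333.3 mm⁴.
Top flange (beyond web): 105 × 12, A = 1 260 mm², y = 94 mm, Ī = 15 120 mm⁴.
Bottom flange (beyond web): 105 × 12, A = 1 260 mm², y = 6 mm, Ī = 15 120 mm⁴.
Centroid: ȳ = ΣA·y / ΣA = 50 mm.
Transfer each piece to the centroidal x-axis using Ī + A·d² with d = y − 50:
  web: d = 0 mm → contributes +833333.3 mm⁴
  top flange (beyond web): d = 44 mm → contributes +2 454 480 mm⁴
  bottom flange (beyond web): d = -44 mm → contributes +2 454 480 mm⁴
Total I = 5 742 293 mm⁴.
For the y-axis: x̄ = 110 mm.
Repeating about the centroidal y-axis gives I_y = 10 655 333 mm⁴.

I_x ≈ 5.7423 × 10⁶ mm⁴, I_y ≈ 1.0655 × 10⁷ mm⁴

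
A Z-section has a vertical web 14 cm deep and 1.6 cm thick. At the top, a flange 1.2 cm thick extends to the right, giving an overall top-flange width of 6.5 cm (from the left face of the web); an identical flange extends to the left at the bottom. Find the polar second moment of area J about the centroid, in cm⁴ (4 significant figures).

Treat the section as a set of non-overlapping primitives; coordinates are from the bounding-box lower-left.
Web: 1.6 × 14, A = 22.4 cm², y = 7 cm, Ī = 365.867 cm⁴.
Top flange (beyond web): 4.9 × 1.2, A = 5.88 cm², y = 13.4 cm, Ī = 0.7056 cm⁴.
Bottom flange (beyond web): 4.9 × 1.2, A = 5.88 cm², y = 0.6 cm, Ī = 0.7056 cm⁴.
Centroid: ȳ = ΣA·y / ΣA = 7 cm.
Transfer each piece to the centroidal x-axis using Ī + A·d² with d = y − 7:
  web: d = 0 cm → contributes +365.867 cm⁴
  top flange (beyond web): d = 6.4 cm → contributes +241.55 cm⁴
  bottom flange (beyond web): d = -6.4 cm → contributes +241.55 cm⁴
Total I = 848.967 cm⁴.
For the y-axis: x̄ = 5.7 cm.
Repeating about the centroidal y-axis gives I_y = 152.523 cm⁴.
Polar second moment: J = I_x + I_y = 1001.49 cm⁴.

J ≈ 1001 cm⁴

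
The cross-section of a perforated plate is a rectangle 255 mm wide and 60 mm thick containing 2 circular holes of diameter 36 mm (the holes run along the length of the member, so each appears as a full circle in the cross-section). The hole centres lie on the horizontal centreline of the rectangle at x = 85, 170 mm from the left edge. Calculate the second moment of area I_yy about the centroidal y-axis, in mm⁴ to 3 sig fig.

Treat the section as a set of non-overlapping primitives; coordinates are from the bounding-box lower-left.
Plate: 255 × 60, A = 15 300 mm², x = 127.5 mm, Ī = 82 906 875 mm⁴.
Hole 1 (subtracted): ⌀36, A = 1017.9 mm², x = 85 mm, Ī = 82 448 mm⁴.
Hole 2 (subtracted): ⌀36, A = 1017.9 mm², x = 170 mm, Ī = 82 448 mm⁴.
By symmetry the centroid is at mid-width, x̄ = 127.5 mm.
Transfer each piece to the centroidal y-axis using Ī + A·d² with d = x − 127.5:
  plate: d = 0 mm → contributes +82 906 875 mm⁴
  hole 1: d = -42.5 mm → contributes −1 920 987 mm⁴
  hole 2: d = 42.5 mm → contributes −1 920 987 mm⁴
Total I = 79 064 902 mm⁴.

I_yy ≈ 7.91 × 10⁷ mm⁴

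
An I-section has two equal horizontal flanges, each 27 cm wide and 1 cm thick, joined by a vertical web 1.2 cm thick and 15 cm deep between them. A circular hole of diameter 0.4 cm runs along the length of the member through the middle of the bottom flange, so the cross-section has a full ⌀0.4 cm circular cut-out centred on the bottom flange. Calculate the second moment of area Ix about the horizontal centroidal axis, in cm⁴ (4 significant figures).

Ix ≈ 3790 cm⁴

Split into non-overlapping primitives; take the origin at the lower-left of the bounding box.
Bottom flange: 27 × 1, A = 27 cm², y = 0.5 cm, Ī = 2.25 cm⁴.
Web: 1.2 × 15, A = 18 cm², y = 8.5 cm, Ī = 337.5 cm⁴.
Top flange: 27 × 1, A = 27 cm², y = 16.5 cm, Ī = 2.25 cm⁴.
Hole (subtracted): ⌀0.4, A = 0.125664 cm², y = 0.5 cm, Ī = 0.00125664 cm⁴.
Centroid: ȳ = ΣA·y / ΣA = 8.51399 cm.
Transfer each piece to the horizontal centroidal axis using Ī + A·d² with d = y − 8.51399:
  bottom flange: d = -8.01399 cm → contributes +1736.3 cm⁴
  web: d = -0.013987 cm → contributes +337.504 cm⁴
  top flange: d = 7.98601 cm → contributes +1724.21 cm⁴
  hole: d = -8.01399 cm → contributes −8.07188 cm⁴
Total I = 3789.94 cm⁴.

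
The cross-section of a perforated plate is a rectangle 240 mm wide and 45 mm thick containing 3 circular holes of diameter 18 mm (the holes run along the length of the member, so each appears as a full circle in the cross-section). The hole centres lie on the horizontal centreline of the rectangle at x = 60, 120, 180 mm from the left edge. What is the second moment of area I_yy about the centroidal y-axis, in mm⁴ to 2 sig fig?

I_yy ≈ 5.0 × 10⁷ mm⁴

Break the section into simple shapes (no overlaps), measuring from the bottom-left corner of the bounding box.
Plate: 240 × 45, A = 10 800 mm², x = 120 mm, Ī = 51 840 000 mm⁴.
Hole 1 (subtracted): ⌀18, A = 254.5 mm², x = 60 mm, Ī = 5 153 mm⁴.
Hole 2 (subtracted): ⌀18, A = 254.5 mm², x = 120 mm, Ī = 5 153 mm⁴.
Hole 3 (subtracted): ⌀18, A = 254.5 mm², x = 180 mm, Ī = 5 153 mm⁴.
By symmetry the centroid is at mid-width, x̄ = 120 mm.
Transfer each piece to the centroidal y-axis using Ī + A·d² with d = x − 120:
  plate: d = 0 mm → contributes +51 840 000 mm⁴
  hole 1: d = -60 mm → contributes −921 241 mm⁴
  hole 2: d = 0 mm → contributes −5 153 mm⁴
  hole 3: d = 60 mm → contributes −921 241 mm⁴
Total I = 49 992 364 mm⁴.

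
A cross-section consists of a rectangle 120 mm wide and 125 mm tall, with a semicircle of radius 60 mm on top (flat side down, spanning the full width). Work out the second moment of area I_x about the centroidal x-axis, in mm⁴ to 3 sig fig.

I_x ≈ 5.27 × 10⁷ mm⁴

Decompose the section into non-overlapping parts with the origin at the bottom-left of its bounding rectangle.
Rectangular body: 120 × 125, A = 15 000 mm², y = 62.5 mm, Ī = 19 531 250 mm⁴.
Semicircular cap: semicircle r = 60, A = 5654.9 mm², y = 150.46 mm, Ī = 1 422 450 mm⁴.
Centroid: ȳ = ΣA·y / ΣA = 86.583 mm.
Transfer each piece to the centroidal x-axis using Ī + A·d² with d = y − 86.583:
  rectangular body: d = -24.083 mm → contributes +28 231 044 mm⁴
  semicircular cap: d = 63.882 mm → contributes +24 499 370 mm⁴
Total I = 52 730 414 mm⁴.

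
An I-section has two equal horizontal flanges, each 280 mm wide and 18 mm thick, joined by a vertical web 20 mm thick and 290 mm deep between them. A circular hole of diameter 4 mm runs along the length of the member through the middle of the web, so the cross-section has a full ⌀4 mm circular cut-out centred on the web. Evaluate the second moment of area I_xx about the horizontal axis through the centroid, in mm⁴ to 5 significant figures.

Break the section into simple shapes (no overlaps), measuring from the bottom-left corner of the bounding box.
Bottom flange: 280 × 18, A = 5 040 mm², y = 9 mm, Ī = 136 080 mm⁴.
Web: 20 × 290, A = 5 800 mm², y = 163 mm, Ī = 40 648 333 mm⁴.
Top flange: 280 × 18, A = 5 040 mm², y = 317 mm, Ī = 136 080 mm⁴.
Hole (subtracted): ⌀4, A = 12.56637 mm², y = 163 mm, Ī = 12.56637 mm⁴.
By symmetry the centroid is at mid-height, ȳ = 163 mm.
Transfer each piece to the horizontal axis through the centroid using Ī + A·d² with d = y − 163:
  bottom flange: d = -154 mm → contributes +119 664 720 mm⁴
  web: d = 0 mm → contributes +40 648 333 mm⁴
  top flange: d = 154 mm → contributes +119 664 720 mm⁴
  hole: d = 0 mm → contributes −12.56637 mm⁴
Total I = 279 977 761 mm⁴.

I_xx ≈ 2.7998 × 10⁸ mm⁴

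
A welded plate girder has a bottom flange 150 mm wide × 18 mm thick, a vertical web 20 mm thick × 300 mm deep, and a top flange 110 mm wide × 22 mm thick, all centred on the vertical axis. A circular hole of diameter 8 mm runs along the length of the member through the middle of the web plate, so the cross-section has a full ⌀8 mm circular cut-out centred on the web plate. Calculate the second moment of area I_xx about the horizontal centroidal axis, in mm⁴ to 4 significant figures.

I_xx ≈ 1.760 × 10⁸ mm⁴

Decompose the section into non-overlapping parts with the origin at the bottom-left of its bounding rectangle.
Bottom plate: 150 × 18, A = 2 700 mm², y = 9 mm, Ī = 72 900 mm⁴.
Web plate: 20 × 300, A = 6 000 mm², y = 168 mm, Ī = 45 000 000 mm⁴.
Top plate: 110 × 22, A = 2 420 mm², y = 329 mm, Ī = 97606.7 mm⁴.
Hole (subtracted): ⌀8, A = 50.2655 mm², y = 168 mm, Ī = 201.062 mm⁴.
Centroid: ȳ = ΣA·y / ΣA = 164.415 mm.
Transfer each piece to the horizontal centroidal axis using Ī + A·d² with d = y − 164.415:
  bottom plate: d = -155.415 mm → contributes +65 288 599 mm⁴
  web plate: d = 3.58455 mm → contributes +45 077 094 mm⁴
  top plate: d = 164.585 mm → contributes +65 650 745 mm⁴
  hole: d = 3.58455 mm → contributes −846.922 mm⁴
Total I = 176 015 591 mm⁴.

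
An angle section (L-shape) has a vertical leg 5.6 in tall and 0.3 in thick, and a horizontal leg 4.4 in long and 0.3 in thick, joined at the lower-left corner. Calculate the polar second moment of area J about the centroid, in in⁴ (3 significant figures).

J ≈ 14.6 in⁴

Decompose the section into non-overlapping parts with the origin at the bottom-left of its bounding rectangle.
Vertical leg: 0.3 × 5.6, A = 1.68 in², y = 2.8 in, Ī = 4.3904 in⁴.
Horizontal leg (remainder): 4.1 × 0.3, A = 1.23 in², y = 0.15 in, Ī = 0.009225 in⁴.
Centroid: ȳ = ΣA·y / ΣA = 1.6799 in.
Transfer each piece to the centroidal x-axis using Ī + A·d² with d = y − 1.6799:
  vertical leg: d = 1.1201 in → contributes +6.4982 in⁴
  horizontal leg (remainder): d = -1.5299 in → contributes +2.8881 in⁴
Total I = 9.3863 in⁴.
For the y-axis: x̄ = 1.0799 in.
Repeating about the centroidal y-axis gives I_y = 5.1725 in⁴.
Polar second moment: J = I_x + I_y = 14.559 in⁴.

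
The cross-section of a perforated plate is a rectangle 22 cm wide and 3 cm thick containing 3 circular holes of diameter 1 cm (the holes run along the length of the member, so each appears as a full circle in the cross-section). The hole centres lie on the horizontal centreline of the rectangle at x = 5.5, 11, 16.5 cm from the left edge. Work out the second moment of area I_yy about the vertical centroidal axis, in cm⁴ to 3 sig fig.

Split into non-overlapping primitives; take the origin at the lower-left of the bounding box.
Plate: 22 × 3, A = 66 cm², x = 11 cm, Ī = 2 662 cm⁴.
Hole 1 (subtracted): ⌀1, A = 0.7854 cm², x = 5.5 cm, Ī = 0.049087 cm⁴.
Hole 2 (subtracted): ⌀1, A = 0.7854 cm², x = 11 cm, Ī = 0.049087 cm⁴.
Hole 3 (subtracted): ⌀1, A = 0.7854 cm², x = 16.5 cm, Ī = 0.049087 cm⁴.
By symmetry the centroid is at mid-width, x̄ = 11 cm.
Transfer each piece to the vertical centroidal axis using Ī + A·d² with d = x − 11:
  plate: d = 0 cm → contributes +2 662 cm⁴
  hole 1: d = -5.5 cm → contributes −23.807 cm⁴
  hole 2: d = 0 cm → contributes −0.049087 cm⁴
  hole 3: d = 5.5 cm → contributes −23.807 cm⁴
Total I = 2614.3 cm⁴.

I_yy ≈ 2610 cm⁴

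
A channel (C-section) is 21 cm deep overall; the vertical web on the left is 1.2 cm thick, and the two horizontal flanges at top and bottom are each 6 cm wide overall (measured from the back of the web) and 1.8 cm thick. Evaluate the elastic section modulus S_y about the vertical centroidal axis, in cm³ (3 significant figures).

Decompose the section into non-overlapping parts with the origin at the bottom-left of its bounding rectangle.
Web: 1.2 × 21, A = 25.2 cm², x = 0.6 cm, Ī = 3.024 cm⁴.
Top flange (beyond web): 4.8 × 1.8, A = 8.64 cm², x = 3.6 cm, Ī = 16.589 cm⁴.
Bottom flange (beyond web): 4.8 × 1.8, A = 8.64 cm², x = 3.6 cm, Ī = 16.589 cm⁴.
Centroid: x̄ = ΣA·x / ΣA = 1.8203 cm.
Transfer each piece to the vertical centroidal axis using Ī + A·d² with d = x − 1.8203:
  web: d = -1.2203 cm → contributes +40.553 cm⁴
  top flange (beyond web): d = 1.7797 cm → contributes +43.953 cm⁴
  bottom flange (beyond web): d = 1.7797 cm → contributes +43.953 cm⁴
Total I = 128.46 cm⁴.
Extreme fibre distance c = 4.1797 cm; S = I/c = 30.734 cm³.

S_y ≈ 30.7 cm³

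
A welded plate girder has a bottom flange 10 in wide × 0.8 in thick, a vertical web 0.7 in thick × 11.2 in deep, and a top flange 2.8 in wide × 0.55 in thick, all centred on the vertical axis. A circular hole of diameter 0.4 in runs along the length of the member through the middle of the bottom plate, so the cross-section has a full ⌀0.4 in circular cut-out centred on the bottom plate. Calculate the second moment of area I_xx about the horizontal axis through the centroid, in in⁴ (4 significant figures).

I_xx ≈ 334.5 in⁴

Break the section into simple shapes (no overlaps), measuring from the bottom-left corner of the bounding box.
Bottom plate: 10 × 0.8, A = 8 in², y = 0.4 in, Ī = 0.426667 in⁴.
Web plate: 0.7 × 11.2, A = 7.84 in², y = 6.4 in, Ī = 81.9541 in⁴.
Top plate: 2.8 × 0.55, A = 1.54 in², y = 12.275 in, Ī = 0.0388208 in⁴.
Hole (subtracted): ⌀0.4, A = 0.125664 in², y = 0.4 in, Ī = 0.00125664 in⁴.
Centroid: ȳ = ΣA·y / ΣA = 4.18615 in.
Transfer each piece to the horizontal axis through the centroid using Ī + A·d² with d = y − 4.18615:
  bottom plate: d = -3.78615 in → contributes +115.106 in⁴
  web plate: d = 2.21385 in → contributes +120.379 in⁴
  top plate: d = 8.08885 in → contributes +100.8 in⁴
  hole: d = -3.78615 in → contributes −1.80264 in⁴
Total I = 334.483 in⁴.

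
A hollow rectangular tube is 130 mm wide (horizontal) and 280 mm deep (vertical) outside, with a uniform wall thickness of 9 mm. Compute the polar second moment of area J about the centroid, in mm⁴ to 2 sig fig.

J ≈ 9.1 × 10⁷ mm⁴

Split into non-overlapping primitives; take the origin at the lower-left of the bounding box.
Outer rectangle: 130 × 280, A = 36 400 mm², y = 140 mm, Ī = 237 813 333 mm⁴.
Inner void (subtracted): 112 × 262, A = 29 344 mm², y = 140 mm, Ī = 167 857 461 mm⁴.
By symmetry the centroid is at mid-height, ȳ = 140 mm.
All pieces are centred on the centroidal x-axis, so I = ΣĪ (holes subtracted) = 69 955 872 mm⁴.
Repeating about the centroidal y-axis gives I_y = 20 589 072 mm⁴.
Polar second moment: J = I_x + I_y = 90 544 944 mm⁴.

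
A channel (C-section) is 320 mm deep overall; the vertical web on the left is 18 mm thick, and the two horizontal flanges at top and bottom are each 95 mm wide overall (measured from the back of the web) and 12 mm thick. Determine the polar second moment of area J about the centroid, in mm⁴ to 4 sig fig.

Split into non-overlapping primitives; take the origin at the lower-left of the bounding box.
Web: 18 × 320, A = 5 760 mm², y = 160 mm, Ī = 49 152 000 mm⁴.
Top flange (beyond web): 77 × 12, A = 924 mm², y = 314 mm, Ī = 11 088 mm⁴.
Bottom flange (beyond web): 77 × 12, A = 924 mm², y = 6 mm, Ī = 11 088 mm⁴.
By symmetry the centroid is at mid-height, ȳ = 160 mm.
Transfer each piece to the centroidal x-axis using Ī + A·d² with d = y − 160:
  web: d = 0 mm → contributes +49 152 000 mm⁴
  top flange (beyond web): d = 154 mm → contributes +21 924 672 mm⁴
  bottom flange (beyond web): d = -154 mm → contributes +21 924 672 mm⁴
Total I = 93 001 344 mm⁴.
For the y-axis: x̄ = 20.5379 mm.
Repeating about the centroidal y-axis gives I_y = 4 225 343 mm⁴.
Polar second moment: J = I_x + I_y = 97 226 687 mm⁴.

J ≈ 9.723 × 10⁷ mm⁴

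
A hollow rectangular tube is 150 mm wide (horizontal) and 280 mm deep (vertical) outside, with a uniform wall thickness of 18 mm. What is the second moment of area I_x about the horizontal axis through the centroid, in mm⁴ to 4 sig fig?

I_x ≈ 1.364 × 10⁸ mm⁴

Break the section into simple shapes (no overlaps), measuring from the bottom-left corner of the bounding box.
Outer rectangle: 150 × 280, A = 42 000 mm², y = 140 mm, Ī = 274 400 000 mm⁴.
Inner void (subtracted): 114 × 244, A = 27 816 mm², y = 140 mm, Ī = 138 004 448 mm⁴.
By symmetry the centroid is at mid-height, ȳ = 140 mm.
All pieces are centred on the horizontal axis through the centroid, so I = ΣĪ (holes subtracted) = 136 395 552 mm⁴.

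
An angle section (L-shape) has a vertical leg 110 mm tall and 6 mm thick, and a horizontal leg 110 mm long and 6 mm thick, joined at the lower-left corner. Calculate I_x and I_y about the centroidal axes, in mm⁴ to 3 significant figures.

Treat the section as a set of non-overlapping primitives; coordinates are from the bounding-box lower-left.
Vertical leg: 6 × 110, A = 660 mm², y = 55 mm, Ī = 665 500 mm⁴.
Horizontal leg (remainder): 104 × 6, A = 624 mm², y = 3 mm, Ī = 1 872 mm⁴.
Centroid: ȳ = ΣA·y / ΣA = 29.729 mm.
Transfer each piece to the centroidal x-axis using Ī + A·d² with d = y − 29.729:
  vertical leg: d = 25.271 mm → contributes +1 086 992 mm⁴
  horizontal leg (remainder): d = -26.729 mm → contributes +447 681 mm⁴
Total I = 1 534 674 mm⁴.
For the y-axis: x̄ = 29.729 mm.
Repeating about the centroidal y-axis gives I_y = 1 534 674 mm⁴.

I_x ≈ 1.53 × 10⁶ mm⁴, I_y ≈ 1.53 × 10⁶ mm⁴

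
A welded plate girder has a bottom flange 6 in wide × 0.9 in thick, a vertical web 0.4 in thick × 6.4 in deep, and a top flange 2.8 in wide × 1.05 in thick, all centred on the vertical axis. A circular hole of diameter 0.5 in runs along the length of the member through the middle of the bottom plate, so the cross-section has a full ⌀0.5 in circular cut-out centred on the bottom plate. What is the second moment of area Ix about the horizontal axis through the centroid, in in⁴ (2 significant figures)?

Ix ≈ 110 in⁴

Decompose the section into non-overlapping parts with the origin at the bottom-left of its bounding rectangle.
Bottom plate: 6 × 0.9, A = 5.4 in², y = 0.45 in, Ī = 0.3645 in⁴.
Web plate: 0.4 × 6.4, A = 2.56 in², y = 4.1 in, Ī = 8.738 in⁴.
Top plate: 2.8 × 1.05, A = 2.94 in², y = 7.825 in, Ī = 0.2701 in⁴.
Hole (subtracted): ⌀0.5, A = 0.1963 in², y = 0.45 in, Ī = 0.003068 in⁴.
Centroid: ȳ = ΣA·y / ΣA = 3.349 in.
Transfer each piece to the horizontal axis through the centroid using Ī + A·d² with d = y − 3.349:
  bottom plate: d = -2.899 in → contributes +45.74 in⁴
  web plate: d = 0.7513 in → contributes +10.18 in⁴
  top plate: d = 4.476 in → contributes +59.18 in⁴
  hole: d = -2.899 in → contributes −1.653 in⁴
Total I = 113.4 in⁴.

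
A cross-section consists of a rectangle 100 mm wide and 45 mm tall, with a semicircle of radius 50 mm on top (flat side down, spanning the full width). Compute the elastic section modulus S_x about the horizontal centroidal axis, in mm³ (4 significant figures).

S_x ≈ 1.046 × 10⁵ mm³

Decompose the section into non-overlapping parts with the origin at the bottom-left of its bounding rectangle.
Rectangular body: 100 × 45, A = 4 500 mm², y = 22.5 mm, Ī = 759 375 mm⁴.
Semicircular cap: semicircle r = 50, A = 3926.99 mm², y = 66.2207 mm, Ī = 685 981 mm⁴.
Centroid: ȳ = ΣA·y / ΣA = 42.8739 mm.
Transfer each piece to the horizontal centroidal axis using Ī + A·d² with d = y − 42.8739:
  rectangular body: d = -20.3739 mm → contributes +2 627 305 mm⁴
  semicircular cap: d = 23.3468 mm → contributes +2 826 471 mm⁴
Total I = 5 453 777 mm⁴.
Extreme fibre distance c = 52.1261 mm; S = I/c = 104 627 mm³.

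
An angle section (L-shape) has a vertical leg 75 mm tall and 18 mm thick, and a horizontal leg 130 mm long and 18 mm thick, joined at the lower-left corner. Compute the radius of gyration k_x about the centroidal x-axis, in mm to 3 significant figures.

Decompose the section into non-overlapping parts with the origin at the bottom-left of its bounding rectangle.
Vertical leg: 18 × 75, A = 1 350 mm², y = 37.5 mm, Ī = 632 813 mm⁴.
Horizontal leg (remainder): 112 × 18, A = 2 016 mm², y = 9 mm, Ī = 54 432 mm⁴.
Centroid: ȳ = ΣA·y / ΣA = 20.43 mm.
Transfer each piece to the centroidal x-axis using Ī + A·d² with d = y − 20.43:
  vertical leg: d = 17.07 mm → contributes +1 026 160 mm⁴
  horizontal leg (remainder): d = -11.43 mm → contributes +317 834 mm⁴
Total I = 1 343 994 mm⁴.
Radius of gyration: k = √(I/A) = √(1 343 994 / 3 366) = 19.982 mm.

k_x ≈ 20.0 mm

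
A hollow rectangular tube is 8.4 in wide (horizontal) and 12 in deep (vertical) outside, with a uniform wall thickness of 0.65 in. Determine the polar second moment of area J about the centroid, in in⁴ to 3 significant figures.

J ≈ 758 in⁴

Split into non-overlapping primitives; take the origin at the lower-left of the bounding box.
Outer rectangle: 8.4 × 12, A = 100.8 in², y = 6 in, Ī = 1209.6 in⁴.
Inner void (subtracted): 7.1 × 10.7, A = 75.97 in², y = 6 in, Ī = 724.82 in⁴.
By symmetry the centroid is at mid-height, ȳ = 6 in.
All pieces are centred on the centroidal x-axis, so I = ΣĪ (holes subtracted) = 484.78 in⁴.
Repeating about the centroidal y-axis gives I_y = 273.57 in⁴.
Polar second moment: J = I_x + I_y = 758.35 in⁴.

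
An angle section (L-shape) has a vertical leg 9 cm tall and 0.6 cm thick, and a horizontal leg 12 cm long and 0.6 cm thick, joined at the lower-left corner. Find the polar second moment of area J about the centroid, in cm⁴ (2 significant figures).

Decompose the section into non-overlapping parts with the origin at the bottom-left of its bounding rectangle.
Vertical leg: 0.6 × 9, A = 5.4 cm², y = 4.5 cm, Ī = 36.45 cm⁴.
Horizontal leg (remainder): 11.4 × 0.6, A = 6.84 cm², y = 0.3 cm, Ī = 0.2052 cm⁴.
Centroid: ȳ = ΣA·y / ΣA = 2.153 cm.
Transfer each piece to the centroidal x-axis using Ī + A·d² with d = y − 2.153:
  vertical leg: d = 2.347 cm → contributes +66.2 cm⁴
  horizontal leg (remainder): d = -1.853 cm → contributes +23.69 cm⁴
Total I = 89.89 cm⁴.
For the y-axis: x̄ = 3.653 cm.
Repeating about the centroidal y-axis gives I_y = 182.9 cm⁴.
Polar second moment: J = I_x + I_y = 272.8 cm⁴.

J ≈ 270 cm⁴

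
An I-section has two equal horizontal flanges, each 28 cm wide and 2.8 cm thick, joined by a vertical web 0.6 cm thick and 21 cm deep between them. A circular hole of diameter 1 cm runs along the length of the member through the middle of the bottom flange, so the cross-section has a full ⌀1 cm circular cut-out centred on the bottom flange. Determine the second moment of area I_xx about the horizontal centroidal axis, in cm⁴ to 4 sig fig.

I_xx ≈ 2.266 × 10⁴ cm⁴

Break the section into simple shapes (no overlaps), measuring from the bottom-left corner of the bounding box.
Bottom flange: 28 × 2.8, A = 78.4 cm², y = 1.4 cm, Ī = 51.2213 cm⁴.
Web: 0.6 × 21, A = 12.6 cm², y = 13.3 cm, Ī = 463.05 cm⁴.
Top flange: 28 × 2.8, A = 78.4 cm², y = 25.2 cm, Ī = 51.2213 cm⁴.
Hole (subtracted): ⌀1, A = 0.785398 cm², y = 1.4 cm, Ī = 0.0490874 cm⁴.
Centroid: ȳ = ΣA·y / ΣA = 13.3554 cm.
Transfer each piece to the horizontal centroidal axis using Ī + A·d² with d = y − 13.3554:
  bottom flange: d = -11.9554 cm → contributes +11257.1 cm⁴
  web: d = -0.0554296 cm → contributes +463.089 cm⁴
  top flange: d = 11.8446 cm → contributes +11050.3 cm⁴
  hole: d = -11.9554 cm → contributes −112.308 cm⁴
Total I = 22658.2 cm⁴.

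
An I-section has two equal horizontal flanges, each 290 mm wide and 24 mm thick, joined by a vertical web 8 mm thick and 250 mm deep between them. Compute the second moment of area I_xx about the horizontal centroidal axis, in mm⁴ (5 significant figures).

I_xx ≈ 2.7235 × 10⁸ mm⁴

Break the section into simple shapes (no overlaps), measuring from the bottom-left corner of the bounding box.
Bottom flange: 290 × 24, A = 6 960 mm², y = 12 mm, Ī = 334 080 mm⁴.
Web: 8 × 250, A = 2 000 mm², y = 149 mm, Ī = 10 416 667 mm⁴.
Top flange: 290 × 24, A = 6 960 mm², y = 286 mm, Ī = 334 080 mm⁴.
By symmetry the centroid is at mid-height, ȳ = 149 mm.
Transfer each piece to the horizontal centroidal axis using Ī + A·d² with d = y − 149:
  bottom flange: d = -137 mm → contributes +130 966 320 mm⁴
  web: d = 0 mm → contributes +10 416 667 mm⁴
  top flange: d = 137 mm → contributes +130 966 320 mm⁴
Total I = 272 349 307 mm⁴.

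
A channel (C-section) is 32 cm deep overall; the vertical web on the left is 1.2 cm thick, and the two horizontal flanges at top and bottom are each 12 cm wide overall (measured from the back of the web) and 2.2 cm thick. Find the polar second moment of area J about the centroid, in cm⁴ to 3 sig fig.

Break the section into simple shapes (no overlaps), measuring from the bottom-left corner of the bounding box.
Web: 1.2 × 32, A = 38.4 cm², y = 16 cm, Ī = 3276.8 cm⁴.
Top flange (beyond web): 10.8 × 2.2, A = 23.76 cm², y = 30.9 cm, Ī = 9.5832 cm⁴.
Bottom flange (beyond web): 10.8 × 2.2, A = 23.76 cm², y = 1.1 cm, Ī = 9.5832 cm⁴.
By symmetry the centroid is at mid-height, ȳ = 16 cm.
Transfer each piece to the centroidal x-axis using Ī + A·d² with d = y − 16:
  web: d = 0 cm → contributes +3276.8 cm⁴
  top flange (beyond web): d = 14.9 cm → contributes +5284.5 cm⁴
  bottom flange (beyond web): d = -14.9 cm → contributes +5284.5 cm⁴
Total I = 13 846 cm⁴.
For the y-axis: x̄ = 3.9184 cm.
Repeating about the centroidal y-axis gives I_y = 1231.1 cm⁴.
Polar second moment: J = I_x + I_y = 15 077 cm⁴.

J ≈ 1.51 × 10⁴ cm⁴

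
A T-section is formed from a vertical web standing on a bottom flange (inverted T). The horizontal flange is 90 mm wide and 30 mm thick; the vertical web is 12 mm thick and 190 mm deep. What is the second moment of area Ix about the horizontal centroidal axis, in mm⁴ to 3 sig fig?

Decompose the section into non-overlapping parts with the origin at the bottom-left of its bounding rectangle.
Flange: 90 × 30, A = 2 700 mm², y = 15 mm, Ī = 202 500 mm⁴.
Web: 12 × 190, A = 2 280 mm², y = 125 mm, Ī = 6 859 000 mm⁴.
Centroid: ȳ = ΣA·y / ΣA = 65.361 mm.
Transfer each piece to the horizontal centroidal axis using Ī + A·d² with d = y − 65.361:
  flange: d = -50.361 mm → contributes +7 050 443 mm⁴
  web: d = 59.639 mm → contributes +14 968 406 mm⁴
Total I = 22 018 849 mm⁴.

Ix ≈ 2.20 × 10⁷ mm⁴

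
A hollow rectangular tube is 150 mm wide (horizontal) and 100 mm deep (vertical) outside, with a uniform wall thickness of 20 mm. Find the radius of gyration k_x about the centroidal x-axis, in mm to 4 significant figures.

Decompose the section into non-overlapping parts with the origin at the bottom-left of its bounding rectangle.
Outer rectangle: 150 × 100, A = 15 000 mm², y = 50 mm, Ī = 12 500 000 mm⁴.
Inner void (subtracted): 110 × 60, A = 6 600 mm², y = 50 mm, Ī = 1 980 000 mm⁴.
By symmetry the centroid is at mid-height, ȳ = 50 mm.
All pieces are centred on the centroidal x-axis, so I = ΣĪ (holes subtracted) = 10 520 000 mm⁴.
Radius of gyration: k = √(I/A) = √(10 520 000 / 8 400) = 35.389 mm.

k_x ≈ 35.39 mm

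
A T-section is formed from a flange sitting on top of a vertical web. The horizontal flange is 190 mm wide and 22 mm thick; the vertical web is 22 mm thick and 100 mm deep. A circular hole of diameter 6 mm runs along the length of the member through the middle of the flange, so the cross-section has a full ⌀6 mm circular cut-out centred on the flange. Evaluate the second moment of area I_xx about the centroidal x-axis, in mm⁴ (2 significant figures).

I_xx ≈ 7.4 × 10⁶ mm⁴

Break the section into simple shapes (no overlaps), measuring from the bottom-left corner of the bounding box.
Flange: 190 × 22, A = 4 180 mm², y = 111 mm, Ī = 168 593 mm⁴.
Web: 22 × 100, A = 2 200 mm², y = 50 mm, Ī = 1 833 333 mm⁴.
Hole (subtracted): ⌀6, A = 28.27 mm², y = 111 mm, Ī = 63.62 mm⁴.
Centroid: ȳ = ΣA·y / ΣA = 89.87 mm.
Transfer each piece to the centroidal x-axis using Ī + A·d² with d = y − 89.87:
  flange: d = 21.13 mm → contributes +2 034 534 mm⁴
  web: d = -39.87 mm → contributes +5 330 821 mm⁴
  hole: d = 21.13 mm → contributes −12 685 mm⁴
Total I = 7 352 670 mm⁴.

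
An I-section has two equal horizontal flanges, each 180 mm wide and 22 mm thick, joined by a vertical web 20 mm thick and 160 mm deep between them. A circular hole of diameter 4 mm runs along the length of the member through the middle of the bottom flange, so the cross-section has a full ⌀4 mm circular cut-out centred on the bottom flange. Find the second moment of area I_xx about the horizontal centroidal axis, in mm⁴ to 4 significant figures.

Split into non-overlapping primitives; take the origin at the lower-left of the bounding box.
Bottom flange: 180 × 22, A = 3 960 mm², y = 11 mm, Ī = 159 720 mm⁴.
Web: 20 × 160, A = 3 200 mm², y = 102 mm, Ī = 6 826 667 mm⁴.
Top flange: 180 × 22, A = 3 960 mm², y = 193 mm, Ī = 159 720 mm⁴.
Hole (subtracted): ⌀4, A = 12.5664 mm², y = 11 mm, Ī = 12.5664 mm⁴.
Centroid: ȳ = ΣA·y / ΣA = 102.103 mm.
Transfer each piece to the horizontal centroidal axis using Ī + A·d² with d = y − 102.103:
  bottom flange: d = -91.103 mm → contributes +33 026 722 mm⁴
  web: d = -0.102953 mm → contributes +6 826 701 mm⁴
  top flange: d = 90.897 mm → contributes +32 878 322 mm⁴
  hole: d = -91.103 mm → contributes −104 310 mm⁴
Total I = 72 627 434 mm⁴.

I_xx ≈ 7.263 × 10⁷ mm⁴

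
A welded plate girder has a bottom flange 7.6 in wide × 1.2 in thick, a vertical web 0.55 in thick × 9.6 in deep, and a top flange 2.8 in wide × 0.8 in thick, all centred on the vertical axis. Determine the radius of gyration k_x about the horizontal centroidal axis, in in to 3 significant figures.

Treat the section as a set of non-overlapping primitives; coordinates are from the bounding-box lower-left.
Bottom plate: 7.6 × 1.2, A = 9.12 in², y = 0.6 in, Ī = 1.0944 in⁴.
Web plate: 0.55 × 9.6, A = 5.28 in², y = 6 in, Ī = 40.55 in⁴.
Top plate: 2.8 × 0.8, A = 2.24 in², y = 11.2 in, Ī = 0.11947 in⁴.
Centroid: ȳ = ΣA·y / ΣA = 3.7404 in.
Transfer each piece to the horizontal centroidal axis using Ī + A·d² with d = y − 3.7404:
  bottom plate: d = -3.1404 in → contributes +91.036 in⁴
  web plate: d = 2.2596 in → contributes +67.509 in⁴
  top plate: d = 7.4596 in → contributes +124.77 in⁴
Total I = 283.31 in⁴.
Radius of gyration: k = √(I/A) = √(283.31 / 16.64) = 4.1262 in.

k_x ≈ 4.13 in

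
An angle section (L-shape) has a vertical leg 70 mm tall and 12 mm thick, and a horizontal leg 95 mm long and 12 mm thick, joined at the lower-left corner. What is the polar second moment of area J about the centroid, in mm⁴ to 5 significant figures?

J ≈ 2.3482 × 10⁶ mm⁴

Break the section into simple shapes (no overlaps), measuring from the bottom-left corner of the bounding box.
Vertical leg: 12 × 70, A = 840 mm², y = 35 mm, Ī = 343 000 mm⁴.
Horizontal leg (remainder): 83 × 12, A = 996 mm², y = 6 mm, Ī = 11 952 mm⁴.
Centroid: ȳ = ΣA·y / ΣA = 19.26797 mm.
Transfer each piece to the centroidal x-axis using Ī + A·d² with d = y − 19.26797:
  vertical leg: d = 15.73203 mm → contributes +550897.2 mm⁴
  horizontal leg (remainder): d = -13.26797 mm → contributes +187 287 mm⁴
Total I = 738184.2 mm⁴.
For the y-axis: x̄ = 31.76797 mm.
Repeating about the centroidal y-axis gives I_y = 1 610 009 mm⁴.
Polar second moment: J = I_x + I_y = 2 348 193 mm⁴.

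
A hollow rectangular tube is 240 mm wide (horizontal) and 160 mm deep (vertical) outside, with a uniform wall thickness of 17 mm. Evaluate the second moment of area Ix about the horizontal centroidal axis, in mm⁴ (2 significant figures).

Ix ≈ 4.8 × 10⁷ mm⁴

Treat the section as a set of non-overlapping primitives; coordinates are from the bounding-box lower-left.
Outer rectangle: 240 × 160, A = 38 400 mm², y = 80 mm, Ī = 81 920 000 mm⁴.
Inner void (subtracted): 206 × 126, A = 25 956 mm², y = 80 mm, Ī = 34 339 788 mm⁴.
By symmetry the centroid is at mid-height, ȳ = 80 mm.
All pieces are centred on the horizontal centroidal axis, so I = ΣĪ (holes subtracted) = 47 580 212 mm⁴.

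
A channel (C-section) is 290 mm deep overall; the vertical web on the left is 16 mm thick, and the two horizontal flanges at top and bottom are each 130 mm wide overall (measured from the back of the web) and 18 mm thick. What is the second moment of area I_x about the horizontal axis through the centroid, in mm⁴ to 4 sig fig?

Split into non-overlapping primitives; take the origin at the lower-left of the bounding box.
Web: 16 × 290, A = 4 640 mm², y = 145 mm, Ī = 32 518 667 mm⁴.
Top flange (beyond web): 114 × 18, A = 2 052 mm², y = 281 mm, Ī = 55 404 mm⁴.
Bottom flange (beyond web): 114 × 18, A = 2 052 mm², y = 9 mm, Ī = 55 404 mm⁴.
By symmetry the centroid is at mid-height, ȳ = 145 mm.
Transfer each piece to the horizontal axis through the centroid using Ī + A·d² with d = y − 145:
  web: d = 0 mm → contributes +32 518 667 mm⁴
  top flange (beyond web): d = 136 mm → contributes +38 009 196 mm⁴
  bottom flange (beyond web): d = -136 mm → contributes +38 009 196 mm⁴
Total I = 108 537 059 mm⁴.

I_x ≈ 1.085 × 10⁸ mm⁴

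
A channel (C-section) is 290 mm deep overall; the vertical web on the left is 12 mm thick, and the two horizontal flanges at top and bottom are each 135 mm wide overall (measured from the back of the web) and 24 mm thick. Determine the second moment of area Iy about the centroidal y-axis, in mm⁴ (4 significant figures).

Break the section into simple shapes (no overlaps), measuring from the bottom-left corner of the bounding box.
Web: 12 × 290, A = 3 480 mm², x = 6 mm, Ī = 41 760 mm⁴.
Top flange (beyond web): 123 × 24, A = 2 952 mm², x = 73.5 mm, Ī = 3 721 734 mm⁴.
Bottom flange (beyond web): 123 × 24, A = 2 952 mm², x = 73.5 mm, Ī = 3 721 734 mm⁴.
Centroid: x̄ = ΣA·x / ΣA = 48.468 mm.
Transfer each piece to the centroidal y-axis using Ī + A·d² with d = x − 48.468:
  web: d = -42.468 mm → contributes +6 318 057 mm⁴
  top flange (beyond web): d = 25.032 mm → contributes +5 571 456 mm⁴
  bottom flange (beyond web): d = 25.032 mm → contributes +5 571 456 mm⁴
Total I = 17 460 968 mm⁴.

Iy ≈ 1.746 × 10⁷ mm⁴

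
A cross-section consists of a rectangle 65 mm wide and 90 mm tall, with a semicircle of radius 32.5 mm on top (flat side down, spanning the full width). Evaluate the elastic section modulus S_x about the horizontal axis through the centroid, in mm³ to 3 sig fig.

Split into non-overlapping primitives; take the origin at the lower-left of the bounding box.
Rectangular body: 65 × 90, A = 5 850 mm², y = 45 mm, Ī = 3 948 750 mm⁴.
Semicircular cap: semicircle r = 32.5, A = 1659.2 mm², y = 103.79 mm, Ī = 122 452 mm⁴.
Centroid: ȳ = ΣA·y / ΣA = 57.99 mm.
Transfer each piece to the horizontal axis through the centroid using Ī + A·d² with d = y − 57.99:
  rectangular body: d = -12.99 mm → contributes +4 935 949 mm⁴
  semicircular cap: d = 45.803 mm → contributes +3 603 211 mm⁴
Total I = 8 539 160 mm⁴.
Extreme fibre distance c = 64.51 mm; S = I/c = 132 370 mm³.

S_x ≈ 1.32 × 10⁵ mm³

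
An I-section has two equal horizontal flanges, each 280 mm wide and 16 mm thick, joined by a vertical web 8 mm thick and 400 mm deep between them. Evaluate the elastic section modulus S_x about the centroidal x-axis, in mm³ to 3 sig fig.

Break the section into simple shapes (no overlaps), measuring from the bottom-left corner of the bounding box.
Bottom flange: 280 × 16, A = 4 480 mm², y = 8 mm, Ī = 95 573 mm⁴.
Web: 8 × 400, A = 3 200 mm², y = 216 mm, Ī = 42 666 667 mm⁴.
Top flange: 280 × 16, A = 4 480 mm², y = 424 mm, Ī = 95 573 mm⁴.
By symmetry the centroid is at mid-height, ȳ = 216 mm.
Transfer each piece to the centroidal x-axis using Ī + A·d² with d = y − 216:
  bottom flange: d = -208 mm → contributes +193 918 293 mm⁴
  web: d = 0 mm → contributes +42 666 667 mm⁴
  top flange: d = 208 mm → contributes +193 918 293 mm⁴
Total I = 430 503 253 mm⁴.
Extreme fibre distance c = 216 mm; S = I/c = 1 993 071 mm³.

S_x ≈ 1.99 × 10⁶ mm³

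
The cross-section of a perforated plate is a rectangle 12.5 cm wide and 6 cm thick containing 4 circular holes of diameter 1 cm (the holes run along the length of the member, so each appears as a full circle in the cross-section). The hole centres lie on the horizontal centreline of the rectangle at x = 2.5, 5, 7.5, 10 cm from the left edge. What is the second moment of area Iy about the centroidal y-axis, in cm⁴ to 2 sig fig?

Iy ≈ 950 cm⁴

Decompose the section into non-overlapping parts with the origin at the bottom-left of its bounding rectangle.
Plate: 12.5 × 6, A = 75 cm², x = 6.25 cm, Ī = 976.6 cm⁴.
Hole 1 (subtracted): ⌀1, A = 0.7854 cm², x = 2.5 cm, Ī = 0.04909 cm⁴.
Hole 2 (subtracted): ⌀1, A = 0.7854 cm², x = 5 cm, Ī = 0.04909 cm⁴.
Hole 3 (subtracted): ⌀1, A = 0.7854 cm², x = 7.5 cm, Ī = 0.04909 cm⁴.
Hole 4 (subtracted): ⌀1, A = 0.7854 cm², x = 10 cm, Ī = 0.04909 cm⁴.
By symmetry the centroid is at mid-width, x̄ = 6.25 cm.
Transfer each piece to the centroidal y-axis using Ī + A·d² with d = x − 6.25:
  plate: d = 0 cm → contributes +976.6 cm⁴
  hole 1: d = -3.75 cm → contributes −11.09 cm⁴
  hole 2: d = -1.25 cm → contributes −1.276 cm⁴
  hole 3: d = 1.25 cm → contributes −1.276 cm⁴
  hole 4: d = 3.75 cm → contributes −11.09 cm⁴
Total I = 951.8 cm⁴.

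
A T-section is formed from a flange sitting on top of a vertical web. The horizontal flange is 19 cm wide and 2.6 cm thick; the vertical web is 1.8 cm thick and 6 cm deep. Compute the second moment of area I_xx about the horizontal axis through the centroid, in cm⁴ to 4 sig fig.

I_xx ≈ 224.1 cm⁴

Break the section into simple shapes (no overlaps), measuring from the bottom-left corner of the bounding box.
Flange: 19 × 2.6, A = 49.4 cm², y = 7.3 cm, Ī = 27.8287 cm⁴.
Web: 1.8 × 6, A = 10.8 cm², y = 3 cm, Ī = 32.4 cm⁴.
Centroid: ȳ = ΣA·y / ΣA = 6.52857 cm.
Transfer each piece to the horizontal axis through the centroid using Ī + A·d² with d = y − 6.52857:
  flange: d = 0.771429 cm → contributes +57.2267 cm⁴
  web: d = -3.52857 cm → contributes +166.869 cm⁴
Total I = 224.096 cm⁴.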